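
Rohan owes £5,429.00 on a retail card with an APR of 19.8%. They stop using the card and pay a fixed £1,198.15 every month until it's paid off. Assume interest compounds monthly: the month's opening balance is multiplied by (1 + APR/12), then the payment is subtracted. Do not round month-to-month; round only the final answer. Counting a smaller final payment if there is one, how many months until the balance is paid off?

5 payments

Monthly rate r = 19.8%/12 = 1.65% = 0.0165.
Recurrence: B ← B·(1+r) − £1,198.15.
Month 1: interest £89.58; balance after payment £4,320.43.
Month 2: interest £71.29; balance after payment £3,193.57.
Month 3: interest £52.69; balance after payment £2,048.11.
Month 4: interest £33.79; balance after payment £883.75.
Month 5: interest £14.58; balance after payment £0.00.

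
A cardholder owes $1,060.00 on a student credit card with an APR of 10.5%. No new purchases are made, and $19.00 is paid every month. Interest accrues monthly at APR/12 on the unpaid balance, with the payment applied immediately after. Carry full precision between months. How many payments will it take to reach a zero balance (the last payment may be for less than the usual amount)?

Monthly rate r = 10.5%/12 = 0.875% = 0.00875.
Recurrence: B ← B·(1+r) − $19.00.
Month 1: interest $9.28; balance after payment $1,050.28.
Month 2: interest $9.19; balance after payment $1,040.46.
Closed form: n = −ln(1 − rB₀/P)/ln(1+r) = −ln(0.51184)/ln(1.00875) ≈ 76.876, so the balance reaches zero during payment 77.

77 months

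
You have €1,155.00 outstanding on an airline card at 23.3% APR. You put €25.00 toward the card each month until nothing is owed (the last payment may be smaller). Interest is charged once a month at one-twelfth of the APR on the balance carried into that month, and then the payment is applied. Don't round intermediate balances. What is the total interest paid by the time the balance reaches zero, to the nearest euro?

Monthly rate r = 23.3%/12 = 1.94167% = 0.0194167.
Payoff takes n = ⌈−ln(1 − rB₀/P)/ln(1+r)⌉ = ⌈118.224⌉ = 119 payments; the last is €5.64.
Total paid = 118·€25.00 + €5.64 = €2,955.64.
Total interest = total paid − principal = €2,955.64 − €1,155.00 = €1,800.64.

€1,801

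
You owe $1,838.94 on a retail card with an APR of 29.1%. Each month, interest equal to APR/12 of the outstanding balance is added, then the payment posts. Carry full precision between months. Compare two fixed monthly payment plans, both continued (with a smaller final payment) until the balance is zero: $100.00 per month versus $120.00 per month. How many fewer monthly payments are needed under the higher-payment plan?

5 fewer payments

Monthly rate r = 29.1%/12 = 2.425% = 0.02425.
At $100.00/mo: n = ⌈−ln(1 − rB₀/P)/ln(1+r)⌉ = 25 payments (last $64.68); total interest = total paid − $1,838.94 = $625.74.
At $120.00/mo: 20 payments (last $47.20); total interest $488.26.
Payments saved = 25 − 20 = 5.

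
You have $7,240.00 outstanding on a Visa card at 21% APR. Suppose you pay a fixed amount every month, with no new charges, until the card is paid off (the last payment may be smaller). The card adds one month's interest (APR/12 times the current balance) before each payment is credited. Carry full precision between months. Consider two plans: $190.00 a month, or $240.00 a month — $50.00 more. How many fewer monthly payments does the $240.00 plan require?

Monthly rate r = 21%/12 = 1.75% = 0.0175.
At $190.00/mo: n = ⌈−ln(1 − rB₀/P)/ln(1+r)⌉ = 64 payments (last $68.00); total interest = total paid − $7,240.00 = $4,798.00.
At $240.00/mo: 44 payments (last $64.16); total interest $3,144.16.
Payments saved = 64 − 44 = 20.

20 fewer payments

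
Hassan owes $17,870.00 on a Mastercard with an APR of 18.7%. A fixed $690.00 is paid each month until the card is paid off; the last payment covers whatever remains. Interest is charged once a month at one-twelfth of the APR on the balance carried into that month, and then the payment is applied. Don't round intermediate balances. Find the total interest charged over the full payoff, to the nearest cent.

$5,192.93

Monthly rate r = 18.7%/12 = 1.55833% = 0.0155833.
Payoff takes n = ⌈−ln(1 − rB₀/P)/ln(1+r)⌉ = ⌈33.423⌉ = 34 payments; the last is $292.93.
Total paid = 33·$690.00 + $292.93 = $23,062.93.
Total interest = total paid − principal = $23,062.93 − $17,870.00 = $5,192.93.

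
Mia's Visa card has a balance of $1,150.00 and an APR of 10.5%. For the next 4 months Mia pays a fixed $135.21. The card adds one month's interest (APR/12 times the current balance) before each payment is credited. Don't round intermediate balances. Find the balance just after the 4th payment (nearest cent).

$642.80

Monthly rate r = 10.5%/12 = 0.875% = 0.00875.
Each month: B ← B·(1+r) − $135.21.
Month 1: interest $10.06; balance after payment $1,024.85.
Month 2: interest $8.97; balance after payment $898.61.
Month 3: interest $7.86; balance after payment $771.26.
Month 4: interest $6.75; balance after payment $642.80.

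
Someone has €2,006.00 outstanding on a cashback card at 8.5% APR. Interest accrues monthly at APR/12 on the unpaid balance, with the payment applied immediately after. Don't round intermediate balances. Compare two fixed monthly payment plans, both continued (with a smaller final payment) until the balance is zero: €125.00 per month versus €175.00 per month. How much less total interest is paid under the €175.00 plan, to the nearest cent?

€37.50

Monthly rate r = 8.5%/12 = 0.708333% = 0.00708333.
At €125.00/mo: n = ⌈−ln(1 − rB₀/P)/ln(1+r)⌉ = 18 payments (last €12.04); total interest = total paid − €2,006.00 = €131.04.
At €175.00/mo: 12 payments (last €174.54); total interest €93.54.
Interest saved = €131.04 − €93.54 = €37.50.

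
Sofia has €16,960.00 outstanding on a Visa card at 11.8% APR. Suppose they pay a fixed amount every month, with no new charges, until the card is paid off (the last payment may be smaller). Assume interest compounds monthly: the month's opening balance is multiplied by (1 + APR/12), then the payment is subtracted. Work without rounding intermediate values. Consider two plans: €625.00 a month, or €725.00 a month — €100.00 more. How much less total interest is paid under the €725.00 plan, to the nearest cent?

Monthly rate r = 11.8%/12 = 0.983333% = 0.00983333.
At €625.00/mo: n = ⌈−ln(1 − rB₀/P)/ln(1+r)⌉ = 32 payments (last €450.48); total interest = total paid − €16,960.00 = €2,865.48.
At €725.00/mo: 27 payments (last €518.52); total interest €2,408.52.
Interest saved = €2,865.48 − €2,408.52 = €456.96.

€456.96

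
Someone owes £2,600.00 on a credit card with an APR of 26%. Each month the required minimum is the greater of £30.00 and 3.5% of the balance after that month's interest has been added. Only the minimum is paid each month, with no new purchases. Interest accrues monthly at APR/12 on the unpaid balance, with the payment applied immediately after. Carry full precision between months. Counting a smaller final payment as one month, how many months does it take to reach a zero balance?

Monthly rate r = 26%/12 = 2.16667% = 0.0216667.
While 3.5% of the post-interest balance exceeds £30.00, each month B ← (B·(1+r))·(1 − 0.035), i.e. B shrinks by the factor (1+r)·0.965 = 0.98591.
This holds for months 1–80. Entering month 81 the balance is £835.40; 3.5% of the post-interest balance is now below £30.00, so the flat £30.00 minimum applies from here.
From month 81 a fixed £30.00 at rate r clears £835.40 in 44 more payments. Total: 80 + 44 = 124 months.

124 months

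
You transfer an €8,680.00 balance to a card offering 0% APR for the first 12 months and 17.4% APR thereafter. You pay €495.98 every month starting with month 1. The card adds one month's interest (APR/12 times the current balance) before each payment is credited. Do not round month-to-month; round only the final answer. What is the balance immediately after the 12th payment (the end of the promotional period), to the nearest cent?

Promo months 1–12 at r₀ = 0%/12 = 0; months 13+ at r₁ = 17.4%/12 = 0.0145.
After month 12 (no interest yet): B = €8,680.00 − 12·€495.98 = €2,728.24.

€2,728.24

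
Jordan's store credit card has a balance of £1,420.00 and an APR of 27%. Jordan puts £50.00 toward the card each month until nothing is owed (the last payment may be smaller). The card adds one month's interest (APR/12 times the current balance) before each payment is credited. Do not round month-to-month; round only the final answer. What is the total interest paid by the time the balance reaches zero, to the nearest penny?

£869.64

Monthly rate r = 27%/12 = 2.25% = 0.0225.
Payoff takes n = ⌈−ln(1 − rB₀/P)/ln(1+r)⌉ = ⌈45.791⌉ = 46 payments; the last is £39.64.
Total paid = 45·£50.00 + £39.64 = £2,289.64.
Total interest = total paid − principal = £2,289.64 − £1,420.00 = £869.64.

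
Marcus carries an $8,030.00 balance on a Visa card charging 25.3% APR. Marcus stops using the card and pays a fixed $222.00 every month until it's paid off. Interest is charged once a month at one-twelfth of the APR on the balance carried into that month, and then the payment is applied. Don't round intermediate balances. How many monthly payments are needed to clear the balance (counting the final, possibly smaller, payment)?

69 months

Monthly rate r = 25.3%/12 = 2.10833% = 0.0210833.
Recurrence: B ← B·(1+r) − $222.00.
Month 1: interest $169.30; balance after payment $7,977.30.
Month 2: interest $168.19; balance after payment $7,923.49.
Closed form: n = −ln(1 − rB₀/P)/ln(1+r) = −ln(0.23739)/ln(1.02108) ≈ 68.924, so the balance reaches zero during payment 69.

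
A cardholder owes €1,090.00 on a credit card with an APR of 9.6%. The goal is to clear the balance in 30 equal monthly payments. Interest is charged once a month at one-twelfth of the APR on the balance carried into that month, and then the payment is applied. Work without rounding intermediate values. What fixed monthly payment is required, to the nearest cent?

Monthly rate r = 9.6%/12 = 0.8% = 0.008.
Level-payment amortization: P = B₀·r / (1 − (1+r)^(−n)) = 1090.00·0.008 / (1 − 1.008^(−30)).
Denominator 1 − (1+r)^(−30) = 0.212620621.
P = 8.72 / 0.212620621 ≈ 41.01.

€41.01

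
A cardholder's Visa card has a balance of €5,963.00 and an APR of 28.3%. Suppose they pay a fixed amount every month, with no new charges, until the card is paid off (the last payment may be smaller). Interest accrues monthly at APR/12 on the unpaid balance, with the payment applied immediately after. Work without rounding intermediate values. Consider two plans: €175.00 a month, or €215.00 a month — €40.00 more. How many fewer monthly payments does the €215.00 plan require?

Monthly rate r = 28.3%/12 = 2.35833% = 0.0235833.
At €175.00/mo: n = ⌈−ln(1 − rB₀/P)/ln(1+r)⌉ = 70 payments (last €144.21); total interest = total paid − €5,963.00 = €6,256.21.
At €215.00/mo: 46 payments (last €117.04); total interest €3,829.04.
Payments saved = 70 − 46 = 24.

24 fewer payments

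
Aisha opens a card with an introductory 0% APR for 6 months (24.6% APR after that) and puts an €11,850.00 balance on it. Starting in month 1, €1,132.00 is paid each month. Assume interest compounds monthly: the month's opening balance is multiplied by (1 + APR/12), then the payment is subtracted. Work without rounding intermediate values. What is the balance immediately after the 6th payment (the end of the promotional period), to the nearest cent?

€5,058.00

Promo months 1–6 at r₀ = 0%/12 = 0; months 7+ at r₁ = 24.6%/12 = 0.0205.
After month 6 (no interest yet): B = €11,850.00 − 6·€1,132.00 = €5,058.00.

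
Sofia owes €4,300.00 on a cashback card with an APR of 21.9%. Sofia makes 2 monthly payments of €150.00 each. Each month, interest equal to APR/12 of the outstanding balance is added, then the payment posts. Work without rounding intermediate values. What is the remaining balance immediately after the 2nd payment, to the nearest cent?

Monthly rate r = 21.9%/12 = 1.825% = 0.01825.
Each month: B ← B·(1+r) − €150.00.
Month 1: interest €78.47; balance after payment €4,228.48.
Month 2: interest €77.17; balance after payment €4,155.64.

€4,155.64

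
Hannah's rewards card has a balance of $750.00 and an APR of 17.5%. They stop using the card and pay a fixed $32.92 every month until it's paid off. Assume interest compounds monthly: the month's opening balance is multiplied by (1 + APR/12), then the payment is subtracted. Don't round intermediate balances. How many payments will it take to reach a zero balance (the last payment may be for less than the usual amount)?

Monthly rate r = 17.5%/12 = 1.45833% = 0.0145833.
Recurrence: B ← B·(1+r) − $32.92.
Month 1: interest $10.94; balance after payment $728.02.
Month 2: interest $10.62; balance after payment $705.71.
Closed form: n = −ln(1 − rB₀/P)/ln(1+r) = −ln(0.66776)/ln(1.01458) ≈ 27.893, so the balance reaches zero during payment 28.

28 months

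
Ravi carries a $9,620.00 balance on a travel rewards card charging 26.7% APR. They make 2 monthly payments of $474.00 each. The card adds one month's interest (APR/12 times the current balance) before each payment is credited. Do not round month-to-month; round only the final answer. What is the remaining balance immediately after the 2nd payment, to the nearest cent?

Monthly rate r = 26.7%/12 = 2.225% = 0.02225.
Each month: B ← B·(1+r) − $474.00.
Month 1: interest $214.04; balance after payment $9,360.05.
Month 2: interest $208.26; balance after payment $9,094.31.

$9,094.31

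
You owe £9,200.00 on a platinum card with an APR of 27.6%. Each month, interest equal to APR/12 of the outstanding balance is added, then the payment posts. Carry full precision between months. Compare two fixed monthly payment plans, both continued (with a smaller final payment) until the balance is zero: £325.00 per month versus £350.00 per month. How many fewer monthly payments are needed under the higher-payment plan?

Monthly rate r = 27.6%/12 = 2.3% = 0.023.
At £325.00/mo: n = ⌈−ln(1 − rB₀/P)/ln(1+r)⌉ = 47 payments (last £99.22); total interest = total paid − £9,200.00 = £5,849.22.
At £350.00/mo: 41 payments (last £280.85); total interest £5,080.85.
Payments saved = 47 − 41 = 6.

6 fewer payments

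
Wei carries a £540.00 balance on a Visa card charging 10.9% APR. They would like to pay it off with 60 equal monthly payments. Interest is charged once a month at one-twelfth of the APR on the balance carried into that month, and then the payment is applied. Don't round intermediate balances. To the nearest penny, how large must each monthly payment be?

£11.71

Monthly rate r = 10.9%/12 = 0.908333% = 0.00908333.
Level-payment amortization: P = B₀·r / (1 − (1+r)^(−n)) = 540.00·0.00908333 / (1 − 1.00908^(−60)).
Denominator 1 − (1+r)^(−60) = 0.418729863.
P = 4.905 / 0.418729863 ≈ 11.71.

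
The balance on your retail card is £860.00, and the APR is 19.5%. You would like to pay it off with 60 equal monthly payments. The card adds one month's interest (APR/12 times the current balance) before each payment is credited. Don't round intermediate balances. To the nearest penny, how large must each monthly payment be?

£22.55

Monthly rate r = 19.5%/12 = 1.625% = 0.01625.
Level-payment amortization: P = B₀·r / (1 − (1+r)^(−n)) = 860.00·0.01625 / (1 − 1.01625^(−60)).
Denominator 1 − (1+r)^(−60) = 0.619839943.
P = 13.975 / 0.619839943 ≈ 22.55.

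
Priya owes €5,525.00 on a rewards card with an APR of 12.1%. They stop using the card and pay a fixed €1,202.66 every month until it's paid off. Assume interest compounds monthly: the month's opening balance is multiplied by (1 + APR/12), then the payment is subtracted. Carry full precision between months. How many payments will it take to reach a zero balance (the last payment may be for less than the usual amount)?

Monthly rate r = 12.1%/12 = 1.00833% = 0.0100833.
Recurrence: B ← B·(1+r) − €1,202.66.
Month 1: interest €55.71; balance after payment €4,378.05.
Month 2: interest €44.15; balance after payment €3,219.54.
Month 3: interest €32.46; balance after payment €2,049.34.
Month 4: interest €20.66; balance after payment €867.34.
Month 5: interest €8.75; balance after payment €0.00.

5 payments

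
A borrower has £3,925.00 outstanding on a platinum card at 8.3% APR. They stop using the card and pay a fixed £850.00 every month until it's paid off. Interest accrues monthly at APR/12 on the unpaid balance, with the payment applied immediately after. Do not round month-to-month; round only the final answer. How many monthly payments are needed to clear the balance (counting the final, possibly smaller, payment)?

Monthly rate r = 8.3%/12 = 0.691667% = 0.00691667.
Recurrence: B ← B·(1+r) − £850.00.
Month 1: interest £27.15; balance after payment £3,102.15.
Month 2: interest £21.46; balance after payment £2,273.60.
Month 3: interest £15.73; balance after payment £1,439.33.
Month 4: interest £9.96; balance after payment £599.29.
Month 5: interest £4.15; balance after payment £0.00.

5 months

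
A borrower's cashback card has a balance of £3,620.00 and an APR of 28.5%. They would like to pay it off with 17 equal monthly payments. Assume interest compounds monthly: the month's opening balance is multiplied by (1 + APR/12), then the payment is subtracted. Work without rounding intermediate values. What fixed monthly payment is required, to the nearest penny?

Monthly rate r = 28.5%/12 = 2.375% = 0.02375.
Level-payment amortization: P = B₀·r / (1 − (1+r)^(−n)) = 3620.00·0.02375 / (1 − 1.02375^(−17)).
Denominator 1 − (1+r)^(−17) = 0.329029465.
P = 85.975 / 0.329029465 ≈ 261.30.

£261.30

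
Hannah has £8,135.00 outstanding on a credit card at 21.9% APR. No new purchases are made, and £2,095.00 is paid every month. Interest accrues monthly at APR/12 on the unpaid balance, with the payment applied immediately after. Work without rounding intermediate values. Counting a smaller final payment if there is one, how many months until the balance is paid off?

5 payments

Monthly rate r = 21.9%/12 = 1.825% = 0.01825.
Recurrence: B ← B·(1+r) − £2,095.00.
Month 1: interest £148.46; balance after payment £6,188.46.
Month 2: interest £112.94; balance after payment £4,206.40.
Month 3: interest £76.77; balance after payment £2,188.17.
Month 4: interest £39.93; balance after payment £133.10.
Month 5: interest £2.43; balance after payment £0.00.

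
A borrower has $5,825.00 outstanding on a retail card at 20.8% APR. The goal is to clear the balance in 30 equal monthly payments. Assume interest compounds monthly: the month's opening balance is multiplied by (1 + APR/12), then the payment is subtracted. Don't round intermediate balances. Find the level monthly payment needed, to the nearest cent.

Monthly rate r = 20.8%/12 = 1.73333% = 0.0173333.
Level-payment amortization: P = B₀·r / (1 − (1+r)^(−n)) = 5825.00·0.0173333 / (1 − 1.01733^(−30)).
Denominator 1 − (1+r)^(−30) = 0.402824801.
P = 100.967 / 0.402824801 ≈ 250.65.

$250.65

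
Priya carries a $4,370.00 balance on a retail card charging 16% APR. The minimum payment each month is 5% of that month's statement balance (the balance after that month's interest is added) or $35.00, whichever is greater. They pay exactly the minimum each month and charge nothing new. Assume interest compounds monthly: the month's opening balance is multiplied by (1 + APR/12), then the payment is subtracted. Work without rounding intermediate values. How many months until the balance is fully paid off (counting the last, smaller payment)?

Monthly rate r = 16%/12 = 1.33333% = 0.0133333.
While 5% of the post-interest balance exceeds $35.00, each month B ← (B·(1+r))·(1 − 0.05), i.e. B shrinks by the factor (1+r)·0.95 = 0.96267.
This holds for months 1–49. Entering month 50 the balance is $677.33; 5% of the post-interest balance is now below $35.00, so the flat $35.00 minimum applies from here.
From month 50 a fixed $35.00 at rate r clears $677.33 in 23 more payments. Total: 49 + 23 = 72 months.

72 months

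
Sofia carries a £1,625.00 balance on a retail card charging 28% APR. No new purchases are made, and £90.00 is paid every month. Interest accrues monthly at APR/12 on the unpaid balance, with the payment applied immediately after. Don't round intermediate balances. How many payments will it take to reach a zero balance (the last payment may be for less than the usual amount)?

Monthly rate r = 28%/12 = 2.33333% = 0.0233333.
Recurrence: B ← B·(1+r) − £90.00.
Month 1: interest £37.92; balance after payment £1,572.92.
Month 2: interest £36.70; balance after payment £1,519.62.
Closed form: n = −ln(1 − rB₀/P)/ln(1+r) = −ln(0.5787)/ln(1.02333) ≈ 23.714, so the balance reaches zero during payment 24.

24 months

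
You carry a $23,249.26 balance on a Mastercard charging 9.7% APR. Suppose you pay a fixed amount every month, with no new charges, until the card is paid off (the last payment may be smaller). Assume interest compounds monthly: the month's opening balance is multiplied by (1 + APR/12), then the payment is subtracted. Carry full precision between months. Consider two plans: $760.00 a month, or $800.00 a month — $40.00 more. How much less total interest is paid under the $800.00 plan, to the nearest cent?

Monthly rate r = 9.7%/12 = 0.808333% = 0.00808333.
At $760.00/mo: n = ⌈−ln(1 − rB₀/P)/ln(1+r)⌉ = 36 payments (last $215.89); total interest = total paid − $23,249.26 = $3,566.63.
At $800.00/mo: 34 payments (last $208.29); total interest $3,359.03.
Interest saved = $3,566.63 − $3,359.03 = $207.60.

$207.60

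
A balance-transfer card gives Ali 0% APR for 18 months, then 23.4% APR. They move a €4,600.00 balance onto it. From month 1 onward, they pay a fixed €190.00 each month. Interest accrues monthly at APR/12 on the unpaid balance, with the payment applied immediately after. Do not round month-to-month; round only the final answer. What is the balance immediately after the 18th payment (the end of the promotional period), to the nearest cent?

Promo months 1–18 at r₀ = 0%/12 = 0; months 19+ at r₁ = 23.4%/12 = 0.0195.
After month 18 (no interest yet): B = €4,600.00 − 18·€190.00 = €1,180.00.

€1,180.00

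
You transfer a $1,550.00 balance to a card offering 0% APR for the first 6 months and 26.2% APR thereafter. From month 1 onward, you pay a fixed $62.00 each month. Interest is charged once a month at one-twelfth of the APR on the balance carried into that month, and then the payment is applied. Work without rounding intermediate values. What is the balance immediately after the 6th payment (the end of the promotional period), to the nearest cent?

$1,178.00

Promo months 1–6 at r₀ = 0%/12 = 0; months 7+ at r₁ = 26.2%/12 = 0.0218333.
After month 6 (no interest yet): B = $1,550.00 − 6·$62.00 = $1,178.00.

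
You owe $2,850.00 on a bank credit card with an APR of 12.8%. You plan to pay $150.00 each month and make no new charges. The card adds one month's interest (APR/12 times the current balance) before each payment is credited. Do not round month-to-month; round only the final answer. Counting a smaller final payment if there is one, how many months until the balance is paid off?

22 payments

Monthly rate r = 12.8%/12 = 1.06667% = 0.0106667.
Recurrence: B ← B·(1+r) − $150.00.
Month 1: interest $30.40; balance after payment $2,730.40.
Month 2: interest $29.12; balance after payment $2,609.52.
Closed form: n = −ln(1 − rB₀/P)/ln(1+r) = −ln(0.79733)/ln(1.01067) ≈ 21.346, so the balance reaches zero during payment 22.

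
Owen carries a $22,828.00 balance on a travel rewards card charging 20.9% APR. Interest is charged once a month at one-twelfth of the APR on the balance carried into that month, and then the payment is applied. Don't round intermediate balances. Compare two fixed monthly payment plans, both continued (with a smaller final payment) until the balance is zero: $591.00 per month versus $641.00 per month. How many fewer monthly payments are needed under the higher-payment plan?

8 fewer payments

Monthly rate r = 20.9%/12 = 1.74167% = 0.0174167.
At $591.00/mo: n = ⌈−ln(1 − rB₀/P)/ln(1+r)⌉ = 65 payments (last $409.10); total interest = total paid − $22,828.00 = $15,405.10.
At $641.00/mo: 57 payments (last $49.97); total interest $13,117.97.
Payments saved = 65 − 57 = 8.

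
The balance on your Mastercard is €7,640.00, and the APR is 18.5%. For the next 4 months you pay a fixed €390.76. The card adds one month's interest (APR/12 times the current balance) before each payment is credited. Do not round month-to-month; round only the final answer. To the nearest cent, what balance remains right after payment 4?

Monthly rate r = 18.5%/12 = 1.54167% = 0.0154167.
Each month: B ← B·(1+r) − €390.76.
Month 1: interest €117.78; balance after payment €7,367.02.
Month 2: interest €113.57; balance after payment €7,089.84.
Month 3: interest €109.30; balance after payment €6,808.38.
Month 4: interest €104.96; balance after payment €6,522.58.

€6,522.58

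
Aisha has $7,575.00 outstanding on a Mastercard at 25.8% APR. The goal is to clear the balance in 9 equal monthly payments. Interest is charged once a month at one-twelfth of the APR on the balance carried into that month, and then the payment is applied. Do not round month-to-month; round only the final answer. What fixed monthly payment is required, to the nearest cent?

$934.71

Monthly rate r = 25.8%/12 = 2.15% = 0.0215.
Level-payment amortization: P = B₀·r / (1 − (1+r)^(−n)) = 7575.00·0.0215 / (1 − 1.0215^(−9)).
Denominator 1 − (1+r)^(−9) = 0.174238442.
P = 162.863 / 0.174238442 ≈ 934.71.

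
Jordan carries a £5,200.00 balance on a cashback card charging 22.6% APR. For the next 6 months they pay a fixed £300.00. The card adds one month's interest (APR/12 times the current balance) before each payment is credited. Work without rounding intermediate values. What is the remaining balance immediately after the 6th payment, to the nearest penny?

£3,929.06

Monthly rate r = 22.6%/12 = 1.88333% = 0.0188333.
Each month: B ← B·(1+r) − £300.00.
Month 1: interest £97.93; balance after payment £4,997.93.
Month 2: interest £94.13; balance after payment £4,792.06.
Month 3: interest £90.25; balance after payment £4,582.31.
Month 4: interest £86.30; balance after payment £4,368.61.
Month 5: interest £82.28; balance after payment £4,150.89.
Month 6: interest £78.18; balance after payment £3,929.06.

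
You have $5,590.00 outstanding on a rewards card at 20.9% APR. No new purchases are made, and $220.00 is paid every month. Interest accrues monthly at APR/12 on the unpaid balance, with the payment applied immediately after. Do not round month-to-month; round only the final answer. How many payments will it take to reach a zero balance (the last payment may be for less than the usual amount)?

Monthly rate r = 20.9%/12 = 1.74167% = 0.0174167.
Recurrence: B ← B·(1+r) − $220.00.
Month 1: interest $97.36; balance after payment $5,467.36.
Month 2: interest $95.22; balance after payment $5,342.58.
Closed form: n = −ln(1 − rB₀/P)/ln(1+r) = −ln(0.55746)/ln(1.01742) ≈ 33.844, so the balance reaches zero during payment 34.

34 months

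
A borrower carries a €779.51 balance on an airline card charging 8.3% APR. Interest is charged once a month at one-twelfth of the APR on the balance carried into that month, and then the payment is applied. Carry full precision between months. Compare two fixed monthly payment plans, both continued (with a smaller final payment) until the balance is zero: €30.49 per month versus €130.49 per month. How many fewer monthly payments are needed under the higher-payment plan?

Monthly rate r = 8.3%/12 = 0.691667% = 0.00691667.
At €30.49/mo: n = ⌈−ln(1 − rB₀/P)/ln(1+r)⌉ = 29 payments (last €7.07); total interest = total paid − €779.51 = €81.28.
At €130.49/mo: 7 payments (last €15.93); total interest €19.36.
Payments saved = 29 − 7 = 22.

22 fewer payments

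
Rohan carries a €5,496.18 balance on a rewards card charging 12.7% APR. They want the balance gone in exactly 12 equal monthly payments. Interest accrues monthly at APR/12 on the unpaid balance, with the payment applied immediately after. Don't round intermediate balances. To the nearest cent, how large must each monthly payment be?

Monthly rate r = 12.7%/12 = 1.05833% = 0.0105833.
Level-payment amortization: P = B₀·r / (1 − (1+r)^(−n)) = 5496.18·0.0105833 / (1 − 1.01058^(−12)).
Denominator 1 − (1+r)^(−12) = 0.118678385.
P = 58.1679 / 0.118678385 ≈ 490.13.

€490.13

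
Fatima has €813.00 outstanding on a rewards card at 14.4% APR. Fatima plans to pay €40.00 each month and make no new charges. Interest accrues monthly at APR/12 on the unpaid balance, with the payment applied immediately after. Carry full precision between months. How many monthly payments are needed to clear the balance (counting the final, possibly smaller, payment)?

24 payments

Monthly rate r = 14.4%/12 = 1.2% = 0.012.
Recurrence: B ← B·(1+r) − €40.00.
Month 1: interest €9.76; balance after payment €782.76.
Month 2: interest €9.39; balance after payment €752.15.
Closed form: n = −ln(1 − rB₀/P)/ln(1+r) = −ln(0.7561)/ln(1.012) ≈ 23.438, so the balance reaches zero during payment 24.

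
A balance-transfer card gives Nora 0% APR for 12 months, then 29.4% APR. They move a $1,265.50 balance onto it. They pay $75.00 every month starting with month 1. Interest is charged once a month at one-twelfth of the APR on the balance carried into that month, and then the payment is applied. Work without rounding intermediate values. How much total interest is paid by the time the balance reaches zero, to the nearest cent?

$28.65

Promo months 1–12 at r₀ = 0%/12 = 0; months 13+ at r₁ = 29.4%/12 = 0.0245.
After month 12 (no interest yet): B = $1,265.50 − 12·$75.00 = $365.50.
Then at r₁ with $75.00/mo: n₂ = −ln(1 − r₁·B/P)/ln(1+r₁) ≈ 5.25 → 6 more payments.
Total paid = 17·$75.00 + $19.15 = $1,294.15; interest = $1,294.15 − $1,265.50 = $28.65.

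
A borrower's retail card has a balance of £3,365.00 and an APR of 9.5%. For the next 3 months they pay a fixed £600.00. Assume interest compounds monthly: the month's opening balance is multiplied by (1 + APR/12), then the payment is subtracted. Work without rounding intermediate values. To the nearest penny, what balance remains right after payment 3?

Monthly rate r = 9.5%/12 = 0.791667% = 0.00791667.
Each month: B ← B·(1+r) − £600.00.
Month 1: interest £26.64; balance after payment £2,791.64.
Month 2: interest £22.10; balance after payment £2,213.74.
Month 3: interest £17.53; balance after payment £1,631.27.

£1,631.27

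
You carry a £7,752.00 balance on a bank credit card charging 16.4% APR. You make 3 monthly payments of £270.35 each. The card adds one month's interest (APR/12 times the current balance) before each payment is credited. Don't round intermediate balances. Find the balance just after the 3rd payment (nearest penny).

£7,252.01

Monthly rate r = 16.4%/12 = 1.36667% = 0.0136667.
Each month: B ← B·(1+r) − £270.35.
Month 1: interest £105.94; balance after payment £7,587.59.
Month 2: interest £103.70; balance after payment £7,420.94.
Month 3: interest £101.42; balance after payment £7,252.01.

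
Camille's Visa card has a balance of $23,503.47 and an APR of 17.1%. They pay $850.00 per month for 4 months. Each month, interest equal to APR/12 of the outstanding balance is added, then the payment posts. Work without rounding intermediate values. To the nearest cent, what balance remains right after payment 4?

$21,398.71

Monthly rate r = 17.1%/12 = 1.425% = 0.01425.
Each month: B ← B·(1+r) − $850.00.
Month 1: interest $334.92; balance after payment $22,988.39.
Month 2: interest $327.58; balance after payment $22,465.98.
Month 3: interest $320.14; balance after payment $21,936.12.
Month 4: interest $312.59; balance after payment $21,398.71.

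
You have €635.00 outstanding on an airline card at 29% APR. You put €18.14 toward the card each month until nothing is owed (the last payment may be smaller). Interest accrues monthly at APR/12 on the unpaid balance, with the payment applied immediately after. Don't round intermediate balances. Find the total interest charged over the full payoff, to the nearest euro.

Monthly rate r = 29%/12 = 2.41667% = 0.0241667.
Payoff takes n = ⌈−ln(1 − rB₀/P)/ln(1+r)⌉ = ⌈78.335⌉ = 79 payments; the last is €6.13.
Total paid = 78·€18.14 + €6.13 = €1,421.05.
Total interest = total paid − principal = €1,421.05 − €635.00 = €786.05.

€786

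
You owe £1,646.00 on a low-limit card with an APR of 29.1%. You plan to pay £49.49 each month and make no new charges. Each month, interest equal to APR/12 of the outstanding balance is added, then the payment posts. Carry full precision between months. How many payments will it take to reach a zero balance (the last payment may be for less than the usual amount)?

Monthly rate r = 29.1%/12 = 2.425% = 0.02425.
Recurrence: B ← B·(1+r) − £49.49.
Month 1: interest £39.92; balance after payment £1,636.43.
Month 2: interest £39.68; balance after payment £1,626.62.
Closed form: n = −ln(1 − rB₀/P)/ln(1+r) = −ln(0.19346)/ln(1.02425) ≈ 68.557, so the balance reaches zero during payment 69.

69 months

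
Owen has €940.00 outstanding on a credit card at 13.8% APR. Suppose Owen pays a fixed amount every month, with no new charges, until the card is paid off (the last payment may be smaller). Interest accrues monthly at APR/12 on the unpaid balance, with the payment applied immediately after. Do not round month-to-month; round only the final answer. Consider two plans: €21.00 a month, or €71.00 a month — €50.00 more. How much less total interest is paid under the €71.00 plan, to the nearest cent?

Monthly rate r = 13.8%/12 = 1.15% = 0.0115.
At €21.00/mo: n = ⌈−ln(1 − rB₀/P)/ln(1+r)⌉ = 64 payments (last €5.07); total interest = total paid − €940.00 = €388.07.
At €71.00/mo: 15 payments (last €31.72); total interest €85.72.
Interest saved = €388.07 − €85.72 = €302.35.

€302.35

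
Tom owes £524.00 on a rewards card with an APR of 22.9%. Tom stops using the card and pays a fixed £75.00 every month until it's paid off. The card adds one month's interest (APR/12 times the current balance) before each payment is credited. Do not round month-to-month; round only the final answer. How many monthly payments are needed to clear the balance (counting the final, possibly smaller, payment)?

8 months

Monthly rate r = 22.9%/12 = 1.90833% = 0.0190833.
Recurrence: B ← B·(1+r) − £75.00.
Month 1: interest £10.00; balance after payment £459.00.
Month 2: interest £8.76; balance after payment £392.76.
Closed form: n = −ln(1 − rB₀/P)/ln(1+r) = −ln(0.86667)/ln(1.01908) ≈ 7.570, so the balance reaches zero during payment 8.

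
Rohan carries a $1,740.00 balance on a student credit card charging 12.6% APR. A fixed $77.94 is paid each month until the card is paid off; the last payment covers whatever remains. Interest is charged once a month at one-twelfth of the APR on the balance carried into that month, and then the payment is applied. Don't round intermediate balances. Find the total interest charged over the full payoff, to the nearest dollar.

Monthly rate r = 12.6%/12 = 1.05% = 0.0105.
Payoff takes n = ⌈−ln(1 − rB₀/P)/ln(1+r)⌉ = ⌈25.572⌉ = 26 payments; the last is $44.71.
Total paid = 25·$77.94 + $44.71 = $1,993.21.
Total interest = total paid − principal = $1,993.21 − $1,740.00 = $253.21.

$253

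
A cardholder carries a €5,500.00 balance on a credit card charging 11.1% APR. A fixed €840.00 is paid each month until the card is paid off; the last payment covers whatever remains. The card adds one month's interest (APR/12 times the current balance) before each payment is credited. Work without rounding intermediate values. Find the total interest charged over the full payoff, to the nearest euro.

Monthly rate r = 11.1%/12 = 0.925% = 0.00925.
Payoff takes n = ⌈−ln(1 − rB₀/P)/ln(1+r)⌉ = ⌈6.785⌉ = 7 payments; the last is €660.45.
Total paid = 6·€840.00 + €660.45 = €5,700.45.
Total interest = total paid − principal = €5,700.45 − €5,500.00 = €200.45.

€200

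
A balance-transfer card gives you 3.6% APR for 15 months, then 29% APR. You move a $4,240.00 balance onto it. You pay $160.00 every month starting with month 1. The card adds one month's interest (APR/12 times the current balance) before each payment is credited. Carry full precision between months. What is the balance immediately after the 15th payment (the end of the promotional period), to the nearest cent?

$1,983.80

Promo months 1–15 at r₀ = 3.6%/12 = 0.003; months 16+ at r₁ = 29%/12 = 0.0241667.
After month 15: iterate B ← B·(1+r₀) − $160.00 for 15 months → $1,983.80.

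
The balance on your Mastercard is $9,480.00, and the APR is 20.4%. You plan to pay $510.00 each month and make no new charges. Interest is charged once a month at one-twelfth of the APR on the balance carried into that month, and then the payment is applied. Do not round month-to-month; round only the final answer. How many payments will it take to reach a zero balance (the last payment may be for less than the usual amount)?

Monthly rate r = 20.4%/12 = 1.7% = 0.017.
Recurrence: B ← B·(1+r) − $510.00.
Month 1: interest $161.16; balance after payment $9,131.16.
Month 2: interest $155.23; balance after payment $8,776.39.
Closed form: n = −ln(1 − rB₀/P)/ln(1+r) = −ln(0.684)/ln(1.017) ≈ 22.530, so the balance reaches zero during payment 23.

23 months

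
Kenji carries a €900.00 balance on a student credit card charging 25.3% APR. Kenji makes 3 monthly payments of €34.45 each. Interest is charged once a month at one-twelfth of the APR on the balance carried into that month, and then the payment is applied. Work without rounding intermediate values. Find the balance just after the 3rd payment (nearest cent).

Monthly rate r = 25.3%/12 = 2.10833% = 0.0210833.
Each month: B ← B·(1+r) − €34.45.
Month 1: interest €18.97; balance after payment €884.52.
Month 2: interest €18.65; balance after payment €868.72.
Month 3: interest €18.32; balance after payment €852.59.

€852.59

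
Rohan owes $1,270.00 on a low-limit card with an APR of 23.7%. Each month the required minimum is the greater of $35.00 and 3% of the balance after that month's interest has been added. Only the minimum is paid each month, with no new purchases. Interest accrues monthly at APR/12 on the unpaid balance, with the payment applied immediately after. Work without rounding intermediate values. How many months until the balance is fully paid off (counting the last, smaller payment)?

Monthly rate r = 23.7%/12 = 1.975% = 0.01975.
While 3% of the post-interest balance exceeds $35.00, each month B ← (B·(1+r))·(1 − 0.03), i.e. B shrinks by the factor (1+r)·0.97 = 0.98916.
This holds for months 1–10. Entering month 11 the balance is $1,138.83; 3% of the post-interest balance is now below $35.00, so the flat $35.00 minimum applies from here.
From month 11 a fixed $35.00 at rate r clears $1,138.83 in 53 more payments. Total: 10 + 53 = 63 months.

63 months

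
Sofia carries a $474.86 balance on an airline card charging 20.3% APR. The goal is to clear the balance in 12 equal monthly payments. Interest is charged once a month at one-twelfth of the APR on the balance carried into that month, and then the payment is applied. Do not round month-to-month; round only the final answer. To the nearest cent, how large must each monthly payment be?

Monthly rate r = 20.3%/12 = 1.69167% = 0.0169167.
Level-payment amortization: P = B₀·r / (1 − (1+r)^(−n)) = 474.86·0.0169167 / (1 − 1.01692^(−12)).
Denominator 1 − (1+r)^(−12) = 0.182334606.
P = 8.03305 / 0.182334606 ≈ 44.06.

$44.06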